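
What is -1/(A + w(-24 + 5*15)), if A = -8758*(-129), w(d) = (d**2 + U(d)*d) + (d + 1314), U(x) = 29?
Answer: -1/1135227 ≈ -8.8088e-7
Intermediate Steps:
w(d) = 1314 + d**2 + 30*d (w(d) = (d**2 + 29*d) + (d + 1314) = (d**2 + 29*d) + (1314 + d) = 1314 + d**2 + 30*d)
A = 1129782
-1/(A + w(-24 + 5*15)) = -1/(1129782 + (1314 + (-24 + 5*15)**2 + 30*(-24 + 5*15))) = -1/(1129782 + (1314 + (-24 + 75)**2 + 30*(-24 + 75))) = -1/(1129782 + (1314 + 51**2 + 30*51)) = -1/(1129782 + (1314 + 2601 + 1530)) = -1/(1129782 + 5445) = -1/1135227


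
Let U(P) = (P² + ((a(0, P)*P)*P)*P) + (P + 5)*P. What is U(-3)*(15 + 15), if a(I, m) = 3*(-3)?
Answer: 7380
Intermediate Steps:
a(I, m) = -9
U(P) = P² - 9*P³ + P*(5 + P) (U(P) = (P² + ((-9*P)*P)*P) + (P + 5)*P = (P² + (-9*P²)*P) + (5 + P)*P = (P² - 9*P³) + P*(5 + P) = P² - 9*P³ + P*(5 + P))
U(-3)*(15 + 15) = (-3*(5 - 9*(-3)² + 2*(-3)))*(15 + 15) = -3*(5 - 9*9 - 6)*30 = -3*(5 - 81 - 6)*30 = -3*(-82)*30 = 246*30 = 7380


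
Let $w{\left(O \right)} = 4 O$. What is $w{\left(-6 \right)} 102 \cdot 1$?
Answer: $-2448$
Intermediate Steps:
$w{\left(-6 \right)} 102 \cdot 1 = 4 \left(-6\right) 102 \cdot 1 = \left(-24\right) 102 = -2448$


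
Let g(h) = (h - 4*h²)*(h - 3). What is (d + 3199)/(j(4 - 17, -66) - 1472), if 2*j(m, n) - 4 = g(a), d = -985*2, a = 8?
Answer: -1229/2090 ≈ -0.58804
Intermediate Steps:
d = -1970
g(h) = (-3 + h)*(h - 4*h²) (g(h) = (h - 4*h²)*(-3 + h) = (-3 + h)*(h - 4*h²))
j(m, n) = -618 (j(m, n) = 2 + (8*(-3 - 4*8² + 13*8))/2 = 2 + (8*(-3 - 4*64 + 104))/2 = 2 + (8*(-3 - 256 + 104))/2 = 2 + (8*(-155))/2 = 2 + (½)*(-1240) = 2 - 620 = -618)
(d + 3199)/(j(4 - 17, -66) - 1472) = (-1970 + 3199)/(-618 - 1472) = 1229/(-2090) = 1229*(-1/2090) = -1229/2090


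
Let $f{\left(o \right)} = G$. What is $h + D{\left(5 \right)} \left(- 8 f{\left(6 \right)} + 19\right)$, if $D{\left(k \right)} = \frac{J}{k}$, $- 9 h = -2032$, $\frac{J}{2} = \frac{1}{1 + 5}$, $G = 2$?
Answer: $\frac{10169}{45} \approx 225.98$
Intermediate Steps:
$f{\left(o \right)} = 2$
$J = \frac{1}{3}$ ($J = \frac{2}{1 + 5} = \frac{2}{6} = 2 \cdot \frac{1}{6} = \frac{1}{3} \approx 0.33333$)
$h = \frac{2032}{9}$ ($h = \left(- \frac{1}{9}\right) \left(-2032\right) = \frac{2032}{9} \approx 225.78$)
$D{\left(k \right)} = \frac{1}{3 k}$
$h + D{\left(5 \right)} \left(- 8 f{\left(6 \right)} + 19\right) = \frac{2032}{9} + \frac{1}{3 \cdot 5} \left(\left(-8\right) 2 + 19\right) = \frac{2032}{9} + \frac{1}{3} \cdot \frac{1}{5} \left(-16 + 19\right) = \frac{2032}{9} + \frac{1}{15} \cdot 3 = \frac{2032}{9} + \frac{1}{5} = \frac{10169}{45}$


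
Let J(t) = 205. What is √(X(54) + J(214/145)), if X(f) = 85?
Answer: √290 ≈ 17.029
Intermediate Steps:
√(X(54) + J(214/145)) = √(85 + 205) = √290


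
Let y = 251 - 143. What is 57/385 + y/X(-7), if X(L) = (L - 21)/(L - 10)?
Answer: 25302/385 ≈ 65.719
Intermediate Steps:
X(L) = (-21 + L)/(-10 + L)
y = 108
57/385 + y/X(-7) = 57/385 + 108/(((-21 - 7)/(-10 - 7))) = 57*(1/385) + 108/((-28/(-17))) = 57/385 + 108/((-1/17*(-28))) = 57/385 + 108/(28/17) = 57/385 + 108*(17/28) = 57/385 + 459/7 = 25302/385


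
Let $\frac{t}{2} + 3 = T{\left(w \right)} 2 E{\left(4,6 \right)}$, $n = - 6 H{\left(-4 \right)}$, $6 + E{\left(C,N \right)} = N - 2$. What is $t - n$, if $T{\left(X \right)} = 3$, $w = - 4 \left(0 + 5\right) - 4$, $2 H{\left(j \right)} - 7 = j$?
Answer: $-21$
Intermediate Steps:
$H{\left(j \right)} = \frac{7}{2} + \frac{j}{2}$
$E{\left(C,N \right)} = -8 + N$ ($E{\left(C,N \right)} = -6 + \left(N - 2\right) = -6 + \left(-2 + N\right) = -8 + N$)
$w = -24$ ($w = \left(-4\right) 5 - 4 = -20 - 4 = -24$)
$n = -9$ ($n = - 6 \left(\frac{7}{2} + \frac{1}{2} \left(-4\right)\right) = - 6 \left(\frac{7}{2} - 2\right) = \left(-6\right) \frac{3}{2} = -9$)
$t = -30$ ($t = -6 + 2 \cdot 3 \cdot 2 \left(-8 + 6\right) = -6 + 2 \cdot 6 \left(-2\right) = -6 + 2 \left(-12\right) = -6 - 24 = -30$)
$t - n = -30 - -9 = -30 + 9 = -21$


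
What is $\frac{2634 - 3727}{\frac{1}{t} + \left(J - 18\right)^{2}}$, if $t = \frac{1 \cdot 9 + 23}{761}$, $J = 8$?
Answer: $- \frac{34976}{3961} \approx -8.8301$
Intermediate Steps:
$t = \frac{32}{761}$ ($t = \left(9 + 23\right) \frac{1}{761} = 32 \cdot \frac{1}{761} = \frac{32}{761} \approx 0.04205$)
$\frac{2634 - 3727}{\frac{1}{t} + \left(J - 18\right)^{2}} = \frac{2634 - 3727}{\frac{1}{\frac{32}{761}} + \left(8 - 18\right)^{2}} = - \frac{1093}{\frac{761}{32} + \left(-10\right)^{2}} = - \frac{1093}{\frac{761}{32} + 100} = - \frac{1093}{\frac{3961}{32}} = \left(-1093\right) \frac{32}{3961} = - \frac{34976}{3961}$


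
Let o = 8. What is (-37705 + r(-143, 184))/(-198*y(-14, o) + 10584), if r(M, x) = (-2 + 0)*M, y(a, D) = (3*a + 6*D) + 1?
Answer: -12473/3066 ≈ -4.0682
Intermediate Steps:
y(a, D) = 1 + 3*a + 6*D
r(M, x) = -2*M
(-37705 + r(-143, 184))/(-198*y(-14, o) + 10584) = (-37705 - 2*(-143))/(-198*(1 + 3*(-14) + 6*8) + 10584) = (-37705 + 286)/(-198*(1 - 42 + 48) + 10584) = -37419/(-198*7 + 10584) = -37419/(-1386 + 10584) = -37419/9198 = -37419*1/9198 = -12473/3066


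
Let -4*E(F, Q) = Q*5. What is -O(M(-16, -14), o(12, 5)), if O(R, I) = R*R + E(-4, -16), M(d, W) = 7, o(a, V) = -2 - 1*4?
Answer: -69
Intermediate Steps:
o(a, V) = -6 (o(a, V) = -2 - 4 = -6)
E(F, Q) = -5*Q/4 (E(F, Q) = -Q*5/4 = -5*Q/4)
O(R, I) = 20 + R² (O(R, I) = R*R - 5/4*(-16) = R² + 20 = 20 + R²)
-O(M(-16, -14), o(12, 5)) = -(20 + 7²) = -(20 + 49) = -1*69 = -69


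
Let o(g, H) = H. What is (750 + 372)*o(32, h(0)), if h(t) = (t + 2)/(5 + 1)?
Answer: 374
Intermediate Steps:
h(t) = 1/3 + t/6 (h(t) = (2 + t)/6 = (2 + t)*(1/6) = 1/3 + t/6)
(750 + 372)*o(32, h(0)) = (750 + 372)*(1/3 + (1/6)*0) = 1122*(1/3 + 0) = 1122*(1/3) = 374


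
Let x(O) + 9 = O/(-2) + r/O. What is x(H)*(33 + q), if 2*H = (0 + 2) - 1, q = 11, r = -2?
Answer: -583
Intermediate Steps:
H = ½ (H = ((0 + 2) - 1)/2 = (2 - 1)/2 = (½)*1 = ½ ≈ 0.50000)
x(O) = -9 - 2/O - O/2 (x(O) = -9 + (O/(-2) - 2/O) = -9 + (O*(-½) - 2/O) = -9 + (-O/2 - 2/O) = -9 + (-2/O - O/2) = -9 - 2/O - O/2)
x(H)*(33 + q) = (-9 - 2/½ - ½*½)*(33 + 11) = (-9 - 2*2 - ¼)*44 = (-9 - 4 - ¼)*44 = -53/4*44 = -583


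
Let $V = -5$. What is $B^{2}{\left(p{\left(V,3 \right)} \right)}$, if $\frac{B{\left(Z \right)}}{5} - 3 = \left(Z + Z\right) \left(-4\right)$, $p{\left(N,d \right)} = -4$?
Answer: $30625$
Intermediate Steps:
$B{\left(Z \right)} = 15 - 40 Z$ ($B{\left(Z \right)} = 15 + 5 \left(Z + Z\right) \left(-4\right) = 15 + 5 \cdot 2 Z \left(-4\right) = 15 + 5 \left(- 8 Z\right) = 15 - 40 Z$)
$B^{2}{\left(p{\left(V,3 \right)} \right)} = \left(15 - -160\right)^{2} = \left(15 + 160\right)^{2} = 175^{2} = 30625$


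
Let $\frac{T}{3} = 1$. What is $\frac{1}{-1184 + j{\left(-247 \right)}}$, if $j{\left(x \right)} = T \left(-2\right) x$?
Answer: $\frac{1}{298} \approx 0.0033557$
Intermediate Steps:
$T = 3$ ($T = 3 \cdot 1 = 3$)
$j{\left(x \right)} = - 6 x$ ($j{\left(x \right)} = 3 \left(-2\right) x = - 6 x$)
$\frac{1}{-1184 + j{\left(-247 \right)}} = \frac{1}{-1184 - -1482} = \frac{1}{-1184 + 1482} = \frac{1}{298}$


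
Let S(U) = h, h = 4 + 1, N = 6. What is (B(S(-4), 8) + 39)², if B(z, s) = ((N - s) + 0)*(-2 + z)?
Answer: 1089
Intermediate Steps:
h = 5
S(U) = 5
B(z, s) = (-2 + z)*(6 - s) (B(z, s) = ((6 - s) + 0)*(-2 + z) = (6 - s)*(-2 + z) = (-2 + z)*(6 - s))
(B(S(-4), 8) + 39)² = ((-12 + 2*8 + 6*5 - 1*8*5) + 39)² = ((-12 + 16 + 30 - 40) + 39)² = (-6 + 39)² = 33² = 1089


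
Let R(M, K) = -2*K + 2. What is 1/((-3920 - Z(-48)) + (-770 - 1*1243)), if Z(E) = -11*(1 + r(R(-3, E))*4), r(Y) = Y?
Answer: -1/1610 ≈ -0.00062112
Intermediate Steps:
R(M, K) = 2 - 2*K
Z(E) = -99 + 88*E (Z(E) = -11*(1 + (2 - 2*E)*4) = -11*(1 + (8 - 8*E)) = -11*(9 - 8*E) = -99 + 88*E)
1/((-3920 - Z(-48)) + (-770 - 1*1243)) = 1/((-3920 - (-99 + 88*(-48))) + (-770 - 1*1243)) = 1/((-3920 - (-99 - 4224)) + (-770 - 1243)) = 1/((-3920 - 1*(-4323)) - 2013) = 1/((-3920 + 4323) - 2013) = 1/(403 - 2013) = 1/(-1610) = -1/1610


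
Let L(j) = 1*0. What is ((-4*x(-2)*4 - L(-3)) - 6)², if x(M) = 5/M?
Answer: 1156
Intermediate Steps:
L(j) = 0
((-4*x(-2)*4 - L(-3)) - 6)² = ((-20/(-2)*4 - 1*0) - 6)² = ((-20*(-1)/2*4 + 0) - 6)² = ((-4*(-5/2)*4 + 0) - 6)² = ((10*4 + 0) - 6)² = ((40 + 0) - 6)² = (40 - 6)² = 34² = 1156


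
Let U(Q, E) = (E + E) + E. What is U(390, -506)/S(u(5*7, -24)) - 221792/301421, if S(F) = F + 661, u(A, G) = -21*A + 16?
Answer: 222346571/8741209 ≈ 25.437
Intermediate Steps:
u(A, G) = 16 - 21*A
U(Q, E) = 3*E (U(Q, E) = 2*E + E = 3*E)
S(F) = 661 + F
U(390, -506)/S(u(5*7, -24)) - 221792/301421 = (3*(-506))/(661 + (16 - 105*7)) - 221792/301421 = -1518/(661 + (16 - 21*35)) - 221792*1/301421 = -1518/(661 + (16 - 735)) - 221792/301421 = -1518/(661 - 719) - 221792/301421 = -1518/(-58) - 221792/301421 = -1518*(-1/58) - 221792/301421 = 759/29 - 221792/301421 = 222346571/8741209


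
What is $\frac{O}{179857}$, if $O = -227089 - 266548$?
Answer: $- \frac{493637}{179857} \approx -2.7446$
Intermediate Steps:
$O = -493637$
$\frac{O}{179857} = - \frac{493637}{179857}$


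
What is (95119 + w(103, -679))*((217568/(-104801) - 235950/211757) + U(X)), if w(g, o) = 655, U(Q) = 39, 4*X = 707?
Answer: 836393422145458/243871927 ≈ 3.4296e+6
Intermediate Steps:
X = 707/4 (X = (¼)*707 = 707/4 ≈ 176.75)
(95119 + w(103, -679))*((217568/(-104801) - 235950/211757) + U(X)) = (95119 + 655)*((217568/(-104801) - 235950/211757) + 39) = 95774*((217568*(-1/104801) - 235950*1/211757) + 39) = 95774*((-217568/104801 - 18150/16289) + 39) = 95774*(-5446103302/1707103489 + 39) = 95774*(61130932769/1707103489) = 836393422145458/243871927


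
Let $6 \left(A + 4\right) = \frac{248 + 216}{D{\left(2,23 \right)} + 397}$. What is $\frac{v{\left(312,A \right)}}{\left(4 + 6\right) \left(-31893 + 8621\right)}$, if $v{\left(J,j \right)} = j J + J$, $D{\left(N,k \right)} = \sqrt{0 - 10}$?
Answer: $\frac{17244071}{4585136710} + \frac{1508 i \sqrt{10}}{2292568355} \approx 0.0037609 + 2.0801 \cdot 10^{-6} i$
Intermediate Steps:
$D{\left(N,k \right)} = i \sqrt{10}$ ($D{\left(N,k \right)} = \sqrt{-10} = i \sqrt{10}$)
$A = -4 + \frac{232}{3 \left(397 + i \sqrt{10}\right)}$ ($A = -4 + \frac{\left(248 + 216\right) \frac{1}{i \sqrt{10} + 397}}{6} = -4 + \frac{464 \frac{1}{397 + i \sqrt{10}}}{6} = -4 + \frac{232}{3 \left(397 + i \sqrt{10}\right)} \approx -3.8052 - 0.0015515 i$)
$v{\left(J,j \right)} = J + J j$ ($v{\left(J,j \right)} = J j + J = J + J j$)
$\frac{v{\left(312,A \right)}}{\left(4 + 6\right) \left(-31893 + 8621\right)} = \frac{312 \left(1 + \frac{4 \left(- 3 \sqrt{10} + 1133 i\right)}{3 \left(\sqrt{10} - 397 i\right)}\right)}{\left(4 + 6\right) \left(-31893 + 8621\right)} = \frac{312 + \frac{416 \left(- 3 \sqrt{10} + 1133 i\right)}{\sqrt{10} - 397 i}}{10 \left(-23272\right)} = \frac{312 + \frac{416 \left(- 3 \sqrt{10} + 1133 i\right)}{\sqrt{10} - 397 i}}{-232720} = \left(312 + \frac{416 \left(- 3 \sqrt{10} + 1133 i\right)}{\sqrt{10} - 397 i}\right) \left(- \frac{1}{232720}\right) = - \frac{39}{29090} - \frac{26 \left(- 3 \sqrt{10} + 1133 i\right)}{14545 \left(\sqrt{10} - 397 i\right)}$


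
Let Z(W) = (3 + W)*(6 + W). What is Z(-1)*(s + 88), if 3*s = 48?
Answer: 1040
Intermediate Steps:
s = 16 (s = (⅓)*48 = 16)
Z(-1)*(s + 88) = (18 + (-1)² + 9*(-1))*(16 + 88) = (18 + 1 - 9)*104 = 10*104 = 1040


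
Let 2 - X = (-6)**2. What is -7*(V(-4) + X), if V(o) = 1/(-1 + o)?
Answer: 1197/5 ≈ 239.40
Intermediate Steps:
X = -34 (X = 2 - 1*(-6)**2 = 2 - 1*36 = 2 - 36 = -34)
-7*(V(-4) + X) = -7*(1/(-1 - 4) - 34) = -7*(1/(-5) - 34) = -7*(-1/5 - 34) = -7*(-171/5) = 1197/5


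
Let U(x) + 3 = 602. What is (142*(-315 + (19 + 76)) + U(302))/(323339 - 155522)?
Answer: -2357/12909 ≈ -0.18259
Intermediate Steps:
U(x) = 599 (U(x) = -3 + 602 = 599)
(142*(-315 + (19 + 76)) + U(302))/(323339 - 155522) = (142*(-315 + (19 + 76)) + 599)/(323339 - 155522) = (142*(-315 + 95) + 599)/167817 = (142*(-220) + 599)*(1/167817) = (-31240 + 599)*(1/167817) = -30641*1/167817 = -2357/12909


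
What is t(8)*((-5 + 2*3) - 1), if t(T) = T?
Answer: 0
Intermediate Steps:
t(8)*((-5 + 2*3) - 1) = 8*((-5 + 2*3) - 1) = 8*((-5 + 6) - 1) = 8*(1 - 1) = 8*0 = 0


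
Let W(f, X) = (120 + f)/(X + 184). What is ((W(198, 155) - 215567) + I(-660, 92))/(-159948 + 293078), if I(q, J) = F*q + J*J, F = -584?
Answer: 20152187/15043690 ≈ 1.3396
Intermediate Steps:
I(q, J) = J**2 - 584*q (I(q, J) = -584*q + J*J = -584*q + J**2 = J**2 - 584*q)
W(f, X) = (120 + f)/(184 + X)
((W(198, 155) - 215567) + I(-660, 92))/(-159948 + 293078) = (((120 + 198)/(184 + 155) - 215567) + (92**2 - 584*(-660)))/(-159948 + 293078) = ((318/339 - 215567) + (8464 + 385440))/133130 = (((1/339)*318 - 215567) + 393904)*(1/133130) = ((106/113 - 215567) + 393904)*(1/133130) = (-24358965/113 + 393904)*(1/133130) = (20152187/113)*(1/133130) = 20152187/15043690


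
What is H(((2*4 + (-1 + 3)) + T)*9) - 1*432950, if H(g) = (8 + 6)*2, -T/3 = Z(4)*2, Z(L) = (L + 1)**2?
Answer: -432922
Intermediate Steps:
Z(L) = (1 + L)**2
T = -150 (T = -3*(1 + 4)**2*2 = -3*5**2*2 = -75*2 = -3*50 = -150)
H(g) = 28 (H(g) = 14*2 = 28)
H(((2*4 + (-1 + 3)) + T)*9) - 1*432950 = 28 - 1*432950 = 28 - 432950 = -432922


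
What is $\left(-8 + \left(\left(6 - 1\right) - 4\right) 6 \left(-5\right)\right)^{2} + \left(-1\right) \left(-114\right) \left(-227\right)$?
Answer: $-24434$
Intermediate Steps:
$\left(-8 + \left(\left(6 - 1\right) - 4\right) 6 \left(-5\right)\right)^{2} + \left(-1\right) \left(-114\right) \left(-227\right) = \left(-8 + \left(\left(6 - 1\right) - 4\right) 6 \left(-5\right)\right)^{2} + 114 \left(-227\right) = \left(-8 + \left(5 - 4\right) 6 \left(-5\right)\right)^{2} - 25878 = \left(-8 + 1 \cdot 6 \left(-5\right)\right)^{2} - 25878 = \left(-8 + 6 \left(-5\right)\right)^{2} - 25878 = \left(-8 - 30\right)^{2} - 25878 = \left(-38\right)^{2} - 25878 = 1444 - 25878 = -24434$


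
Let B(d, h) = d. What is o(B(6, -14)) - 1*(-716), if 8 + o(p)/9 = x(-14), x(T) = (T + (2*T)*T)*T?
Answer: -46984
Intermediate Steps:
x(T) = T*(T + 2*T**2) (x(T) = (T + 2*T**2)*T = T*(T + 2*T**2))
o(p) = -47700 (o(p) = -72 + 9*((-14)**2*(1 + 2*(-14))) = -72 + 9*(196*(1 - 28)) = -72 + 9*(196*(-27)) = -72 + 9*(-5292) = -72 - 47628 = -47700)
o(B(6, -14)) - 1*(-716) = -47700 - 1*(-716) = -47700 + 716 = -46984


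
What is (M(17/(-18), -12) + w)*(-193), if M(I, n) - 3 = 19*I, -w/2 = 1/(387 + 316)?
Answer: 36504599/12654 ≈ 2884.8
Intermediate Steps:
w = -2/703 (w = -2/(387 + 316) = -2/703 ≈ -0.0028450)
M(I, n) = 3 + 19*I
(M(17/(-18), -12) + w)*(-193) = ((3 + 19*(17/(-18))) - 2/703)*(-193) = ((3 + 19*(17*(-1/18))) - 2/703)*(-193) = ((3 + 19*(-17/18)) - 2/703)*(-193) = ((3 - 323/18) - 2/703)*(-193) = (-269/18 - 2/703)*(-193) = -189143/12654*(-193) = 36504599/12654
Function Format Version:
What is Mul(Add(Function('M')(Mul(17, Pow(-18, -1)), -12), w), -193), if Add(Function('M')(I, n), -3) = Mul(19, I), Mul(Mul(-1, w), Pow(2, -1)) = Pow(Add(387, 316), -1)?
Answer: Rational(36504599, 12654) ≈ 2884.8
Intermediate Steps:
w = Rational(-2, 703) (w = Mul(-2, Pow(Add(387, 316), -1)) = Mul(-2, Pow(703, -1)) = Mul(-2, Rational(1, 703)) = Rational(-2, 703) ≈ -0.0028450)
Function('M')(I, n) = Add(3, Mul(19, I))
Mul(Add(Function('M')(Mul(17, Pow(-18, -1)), -12), w), -193) = Mul(Add(Add(3, Mul(19, Mul(17, Pow(-18, -1)))), Rational(-2, 703)), -193) = Mul(Add(Add(3, Mul(19, Mul(17, Rational(-1, 18)))), Rational(-2, 703)), -193) = Mul(Add(Add(3, Mul(19, Rational(-17, 18))), Rational(-2, 703)), -193) = Mul(Add(Add(3, Rational(-323, 18)), Rational(-2, 703)), -193) = Mul(Add(Rational(-269, 18), Rational(-2, 703)), -193) = Mul(Rational(-189143, 12654), -193) = Rational(36504599, 12654)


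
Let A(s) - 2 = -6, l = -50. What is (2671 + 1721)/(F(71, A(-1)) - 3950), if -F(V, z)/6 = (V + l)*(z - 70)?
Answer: 2196/2687 ≈ 0.81727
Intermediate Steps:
A(s) = -4 (A(s) = 2 - 6 = -4)
F(V, z) = -6*(-70 + z)*(-50 + V) (F(V, z) = -6*(V - 50)*(z - 70) = -6*(-50 + V)*(-70 + z) = -6*(-70 + z)*(-50 + V))
(2671 + 1721)/(F(71, A(-1)) - 3950) = (2671 + 1721)/((-21000 + 300*(-4) + 420*71 - 6*71*(-4)) - 3950) = 4392/((-21000 - 1200 + 29820 + 1704) - 3950) = 4392/(9324 - 3950) = 4392/5374 = 4392*(1/5374) = 2196/2687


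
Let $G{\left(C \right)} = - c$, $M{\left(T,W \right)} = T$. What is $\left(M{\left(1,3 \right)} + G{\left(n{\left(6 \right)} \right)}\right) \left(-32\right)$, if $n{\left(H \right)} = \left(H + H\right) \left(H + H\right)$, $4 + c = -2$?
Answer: $-224$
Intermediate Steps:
$c = -6$ ($c = -4 - 2 = -6$)
$n{\left(H \right)} = 4 H^{2}$ ($n{\left(H \right)} = 2 H 2 H = 4 H^{2}$)
$G{\left(C \right)} = 6$ ($G{\left(C \right)} = \left(-1\right) \left(-6\right) = 6$)
$\left(M{\left(1,3 \right)} + G{\left(n{\left(6 \right)} \right)}\right) \left(-32\right) = \left(1 + 6\right) \left(-32\right) = 7 \left(-32\right) = -224$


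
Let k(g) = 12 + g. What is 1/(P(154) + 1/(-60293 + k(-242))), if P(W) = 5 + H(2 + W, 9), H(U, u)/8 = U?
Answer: 60523/75835318 ≈ 0.00079808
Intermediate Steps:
H(U, u) = 8*U
P(W) = 21 + 8*W (P(W) = 5 + 8*(2 + W) = 5 + (16 + 8*W) = 21 + 8*W)
1/(P(154) + 1/(-60293 + k(-242))) = 1/((21 + 8*154) + 1/(-60293 + (12 - 242))) = 1/((21 + 1232) + 1/(-60293 - 230)) = 1/(1253 + 1/(-60523)) = 1/(1253 - 1/60523) = 1/(75835318/60523) = 60523/75835318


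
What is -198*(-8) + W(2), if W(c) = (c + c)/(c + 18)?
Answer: 7921/5 ≈ 1584.2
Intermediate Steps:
W(c) = 2*c/(18 + c) (W(c) = (2*c)/(18 + c) = 2*c/(18 + c))
-198*(-8) + W(2) = -198*(-8) + 2*2/(18 + 2) = 1584 + 2*2/20 = 1584 + 2*2*(1/20) = 1584 + ⅕ = 7921/5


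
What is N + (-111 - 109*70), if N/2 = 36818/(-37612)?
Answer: -72807032/9403 ≈ -7743.0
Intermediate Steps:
N = -18409/9403 (N = 2*(36818/(-37612)) = 2*(36818*(-1/37612)) = 2*(-18409/18806) = -18409/9403 ≈ -1.9578)
N + (-111 - 109*70) = -18409/9403 + (-111 - 109*70) = -18409/9403 + (-111 - 7630) = -18409/9403 - 7741 = -72807032/9403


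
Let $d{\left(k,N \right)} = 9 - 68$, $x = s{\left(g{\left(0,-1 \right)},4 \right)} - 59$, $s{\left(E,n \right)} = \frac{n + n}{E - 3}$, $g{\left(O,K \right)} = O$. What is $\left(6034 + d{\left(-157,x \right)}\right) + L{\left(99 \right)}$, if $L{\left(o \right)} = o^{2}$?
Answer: $15776$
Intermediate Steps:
$s{\left(E,n \right)} = \frac{2 n}{-3 + E}$
$x = - \frac{185}{3}$ ($x = 2 \cdot 4 \frac{1}{-3 + 0} - 59 = 2 \cdot 4 \frac{1}{-3} - 59 = 2 \cdot 4 \left(- \frac{1}{3}\right) - 59 = - \frac{8}{3} - 59 = - \frac{185}{3} \approx -61.667$)
$d{\left(k,N \right)} = -59$ ($d{\left(k,N \right)} = 9 - 68 = -59$)
$\left(6034 + d{\left(-157,x \right)}\right) + L{\left(99 \right)} = \left(6034 - 59\right) + 99^{2} = 5975 + 9801 = 15776$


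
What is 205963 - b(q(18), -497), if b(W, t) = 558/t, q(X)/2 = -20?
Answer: 102364169/497 ≈ 2.0596e+5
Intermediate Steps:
q(X) = -40 (q(X) = 2*(-20) = -40)
205963 - b(q(18), -497) = 205963 - 558/(-497) = 205963 - 558*(-1)/497 = 205963 - 1*(-558/497) = 205963 + 558/497 = 102364169/497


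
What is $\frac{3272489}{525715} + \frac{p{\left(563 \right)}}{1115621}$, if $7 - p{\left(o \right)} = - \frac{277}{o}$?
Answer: $\frac{2055434962192517}{330198764730445} \approx 6.2248$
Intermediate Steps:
$p{\left(o \right)} = 7 + \frac{277}{o}$ ($p{\left(o \right)} = 7 - - \frac{277}{o} = 7 + \frac{277}{o}$)
$\frac{3272489}{525715} + \frac{p{\left(563 \right)}}{1115621} = \frac{3272489}{525715} + \frac{7 + \frac{277}{563}}{1115621} = 3272489 \cdot \frac{1}{525715} + \left(7 + 277 \cdot \frac{1}{563}\right) \frac{1}{1115621} = \frac{3272489}{525715} + \left(7 + \frac{277}{563}\right) \frac{1}{1115621} = \frac{3272489}{525715} + \frac{4218}{563} \cdot \frac{1}{1115621} = \frac{3272489}{525715} + \frac{4218}{628094623} = \frac{2055434962192517}{330198764730445}$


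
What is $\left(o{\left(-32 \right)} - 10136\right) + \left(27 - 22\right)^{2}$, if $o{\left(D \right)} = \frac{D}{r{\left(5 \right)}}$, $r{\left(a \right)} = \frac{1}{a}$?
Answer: $-10271$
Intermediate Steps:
$o{\left(D \right)} = 5 D$ ($o{\left(D \right)} = \frac{D}{\frac{1}{5}} = D \frac{1}{\frac{1}{5}} = D 5 = 5 D$)
$\left(o{\left(-32 \right)} - 10136\right) + \left(27 - 22\right)^{2} = \left(5 \left(-32\right) - 10136\right) + \left(27 - 22\right)^{2} = \left(-160 - 10136\right) + 5^{2} = -10296 + 25 = -10271$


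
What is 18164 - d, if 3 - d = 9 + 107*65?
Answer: 25125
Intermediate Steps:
d = -6961 (d = 3 - (9 + 107*65) = 3 - (9 + 6955) = 3 - 1*6964 = 3 - 6964 = -6961)
18164 - d = 18164 - 1*(-6961) = 18164 + 6961 = 25125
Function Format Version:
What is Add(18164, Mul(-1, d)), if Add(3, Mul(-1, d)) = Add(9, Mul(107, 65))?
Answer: 25125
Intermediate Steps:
d = -6961 (d = Add(3, Mul(-1, Add(9, Mul(107, 65)))) = Add(3, Mul(-1, Add(9, 6955))) = Add(3, Mul(-1, 6964)) = Add(3, -6964) = -6961)
Add(18164, Mul(-1, d)) = Add(18164, Mul(-1, -6961)) = Add(18164, 6961) = 25125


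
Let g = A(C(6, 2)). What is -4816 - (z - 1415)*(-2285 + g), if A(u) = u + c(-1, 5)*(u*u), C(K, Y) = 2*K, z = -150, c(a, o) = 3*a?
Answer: -4238141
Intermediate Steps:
A(u) = u - 3*u² (A(u) = u + (3*(-1))*(u*u) = u - 3*u²)
g = -420 (g = (2*6)*(1 - 6*6) = 12*(1 - 3*12) = 12*(1 - 36) = 12*(-35) = -420)
-4816 - (z - 1415)*(-2285 + g) = -4816 - (-150 - 1415)*(-2285 - 420) = -4816 - (-1565)*(-2705) = -4816 - 1*4233325 = -4816 - 4233325 = -4238141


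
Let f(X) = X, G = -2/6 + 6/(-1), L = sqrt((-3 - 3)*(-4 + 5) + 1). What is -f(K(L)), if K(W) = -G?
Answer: -19/3 ≈ -6.3333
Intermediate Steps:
L = I*sqrt(5) (L = sqrt(-6*1 + 1) = sqrt(-6 + 1) = sqrt(-5) = I*sqrt(5) ≈ 2.2361*I)
G = -19/3 (G = -2*1/6 + 6*(-1) = -1/3 - 6 = -19/3 ≈ -6.3333)
K(W) = 19/3 (K(W) = -1*(-19/3) = 19/3)
-f(K(L)) = -1*19/3 = -19/3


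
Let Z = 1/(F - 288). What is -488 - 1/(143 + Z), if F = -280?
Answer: -39637392/81223 ≈ -488.01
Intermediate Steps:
Z = -1/568 (Z = 1/(-280 - 288) = 1/(-568) = -1/568 ≈ -0.0017606)
-488 - 1/(143 + Z) = -488 - 1/(143 - 1/568) = -488 - 1/81223/568 = -488 - 1*568/81223 = -488 - 568/81223 = -39637392/81223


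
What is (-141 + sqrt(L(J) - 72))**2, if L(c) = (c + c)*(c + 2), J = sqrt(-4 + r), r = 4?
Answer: 19809 - 1692*I*sqrt(2) ≈ 19809.0 - 2392.8*I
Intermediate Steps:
J = 0 (J = sqrt(-4 + 4) = sqrt(0) = 0)
L(c) = 2*c*(2 + c) (L(c) = (2*c)*(2 + c) = 2*c*(2 + c))
(-141 + sqrt(L(J) - 72))**2 = (-141 + sqrt(2*0*(2 + 0) - 72))**2 = (-141 + sqrt(2*0*2 - 72))**2 = (-141 + sqrt(0 - 72))**2 = (-141 + sqrt(-72))**2 = (-141 + 6*I*sqrt(2))**2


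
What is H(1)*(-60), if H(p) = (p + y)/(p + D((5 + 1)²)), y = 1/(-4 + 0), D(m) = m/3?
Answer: -45/13 ≈ -3.4615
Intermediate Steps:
D(m) = m/3 (D(m) = m*(⅓) = m/3)
y = -¼ (y = 1/(-4) = -¼ ≈ -0.25000)
H(p) = (-¼ + p)/(12 + p) (H(p) = (p - ¼)/(p + (5 + 1)²/3) = (-¼ + p)/(p + (⅓)*6²) = (-¼ + p)/(p + (⅓)*36) = (-¼ + p)/(p + 12) = (-¼ + p)/(12 + p))
H(1)*(-60) = ((-¼ + 1)/(12 + 1))*(-60) = ((¾)/13)*(-60) = ((1/13)*(¾))*(-60) = (3/52)*(-60) = -45/13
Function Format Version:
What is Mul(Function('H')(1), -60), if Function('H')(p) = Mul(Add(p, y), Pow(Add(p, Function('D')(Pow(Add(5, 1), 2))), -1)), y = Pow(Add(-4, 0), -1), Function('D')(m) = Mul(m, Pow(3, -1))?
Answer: Rational(-45, 13) ≈ -3.4615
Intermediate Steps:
Function('D')(m) = Mul(Rational(1, 3), m) (Function('D')(m) = Mul(m, Rational(1, 3)) = Mul(Rational(1, 3), m))
y = Rational(-1, 4) (y = Pow(-4, -1) = Rational(-1, 4) ≈ -0.25000)
Function('H')(p) = Mul(Pow(Add(12, p), -1), Add(Rational(-1, 4), p)) (Function('H')(p) = Mul(Add(p, Rational(-1, 4)), Pow(Add(p, Mul(Rational(1, 3), Pow(Add(5, 1), 2))), -1)) = Mul(Add(Rational(-1, 4), p), Pow(Add(p, Mul(Rational(1, 3), Pow(6, 2))), -1)) = Mul(Add(Rational(-1, 4), p), Pow(Add(p, Mul(Rational(1, 3), 36)), -1)) = Mul(Add(Rational(-1, 4), p), Pow(Add(p, 12), -1)) = Mul(Add(Rational(-1, 4), p), Pow(Add(12, p), -1)) = Mul(Pow(Add(12, p), -1), Add(Rational(-1, 4), p)))
Mul(Function('H')(1), -60) = Mul(Mul(Pow(Add(12, 1), -1), Add(Rational(-1, 4), 1)), -60) = Mul(Mul(Pow(13, -1), Rational(3, 4)), -60) = Mul(Mul(Rational(1, 13), Rational(3, 4)), -60) = Mul(Rational(3, 52), -60) = Rational(-45, 13)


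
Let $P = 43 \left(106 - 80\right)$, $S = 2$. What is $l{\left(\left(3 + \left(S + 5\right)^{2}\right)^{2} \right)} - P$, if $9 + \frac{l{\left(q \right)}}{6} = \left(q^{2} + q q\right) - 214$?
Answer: $87736936$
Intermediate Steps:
$l{\left(q \right)} = -1338 + 12 q^{2}$ ($l{\left(q \right)} = -54 + 6 \left(\left(q^{2} + q q\right) - 214\right) = -54 + 6 \left(\left(q^{2} + q^{2}\right) - 214\right) = -54 + 6 \left(2 q^{2} - 214\right) = -54 + 6 \left(-214 + 2 q^{2}\right) = -54 + \left(-1284 + 12 q^{2}\right) = -1338 + 12 q^{2}$)
$P = 1118$ ($P = 43 \cdot 26 = 1118$)
$l{\left(\left(3 + \left(S + 5\right)^{2}\right)^{2} \right)} - P = \left(-1338 + 12 \left(\left(3 + \left(2 + 5\right)^{2}\right)^{2}\right)^{2}\right) - 1118 = \left(-1338 + 12 \left(\left(3 + 7^{2}\right)^{2}\right)^{2}\right) - 1118 = \left(-1338 + 12 \left(\left(3 + 49\right)^{2}\right)^{2}\right) - 1118 = \left(-1338 + 12 \left(52^{2}\right)^{2}\right) - 1118 = \left(-1338 + 12 \cdot 2704^{2}\right) - 1118 = \left(-1338 + 12 \cdot 7311616\right) - 1118 = \left(-1338 + 87739392\right) - 1118 = 87738054 - 1118 = 87736936$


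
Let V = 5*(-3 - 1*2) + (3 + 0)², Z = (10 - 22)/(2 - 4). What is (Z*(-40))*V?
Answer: 3840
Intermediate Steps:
Z = 6 (Z = -12/(-2) = -12*(-½) = 6)
V = -16 (V = 5*(-3 - 2) + 3² = 5*(-5) + 9 = -25 + 9 = -16)
(Z*(-40))*V = (6*(-40))*(-16) = -240*(-16) = 3840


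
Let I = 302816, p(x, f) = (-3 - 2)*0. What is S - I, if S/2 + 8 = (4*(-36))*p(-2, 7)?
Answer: -302832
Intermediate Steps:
p(x, f) = 0 (p(x, f) = -5*0 = 0)
S = -16 (S = -16 + 2*((4*(-36))*0) = -16 + 2*(-144*0) = -16 + 2*0 = -16 + 0 = -16)
S - I = -16 - 1*302816 = -16 - 302816 = -302832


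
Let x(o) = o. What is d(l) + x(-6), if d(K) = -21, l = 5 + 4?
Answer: -27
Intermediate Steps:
l = 9
d(l) + x(-6) = -21 - 6 = -27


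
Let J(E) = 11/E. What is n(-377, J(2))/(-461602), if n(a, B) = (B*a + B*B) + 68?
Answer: 7901/1846408 ≈ 0.0042791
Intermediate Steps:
n(a, B) = 68 + B² + B*a (n(a, B) = (B*a + B²) + 68 = (B² + B*a) + 68 = 68 + B² + B*a)
n(-377, J(2))/(-461602) = (68 + (11/2)² + (11/2)*(-377))/(-461602) = (68 + (11*(½))² + (11*(½))*(-377))*(-1/461602) = (68 + (11/2)² + (11/2)*(-377))*(-1/461602) = (68 + 121/4 - 4147/2)*(-1/461602) = -7901/4*(-1/461602) = 7901/1846408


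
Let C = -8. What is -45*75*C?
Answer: 27000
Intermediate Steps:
-45*75*C = -45*75*(-8) = -3375*(-8) = -1*(-27000) = 27000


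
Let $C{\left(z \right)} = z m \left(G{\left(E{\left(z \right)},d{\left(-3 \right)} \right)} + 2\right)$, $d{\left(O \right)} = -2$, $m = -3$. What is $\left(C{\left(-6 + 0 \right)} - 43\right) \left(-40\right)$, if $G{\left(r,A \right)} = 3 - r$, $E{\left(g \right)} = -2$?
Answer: $-3320$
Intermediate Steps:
$C{\left(z \right)} = - 21 z$ ($C{\left(z \right)} = z \left(- 3 \left(\left(3 - -2\right) + 2\right)\right) = z \left(- 3 \left(\left(3 + 2\right) + 2\right)\right) = z \left(- 3 \left(5 + 2\right)\right) = z \left(\left(-3\right) 7\right) = z \left(-21\right) = - 21 z$)
$\left(C{\left(-6 + 0 \right)} - 43\right) \left(-40\right) = \left(- 21 \left(-6 + 0\right) - 43\right) \left(-40\right) = \left(\left(-21\right) \left(-6\right) + \left(-43 + 0\right)\right) \left(-40\right) = \left(126 - 43\right) \left(-40\right) = 83 \left(-40\right) = -3320$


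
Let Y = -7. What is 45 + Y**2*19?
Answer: 976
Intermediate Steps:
45 + Y**2*19 = 45 + (-7)**2*19 = 45 + 49*19 = 45 + 931 = 976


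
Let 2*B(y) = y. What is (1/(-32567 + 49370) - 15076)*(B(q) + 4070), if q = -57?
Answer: -2047601944241/33606 ≈ -6.0930e+7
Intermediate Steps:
B(y) = y/2
(1/(-32567 + 49370) - 15076)*(B(q) + 4070) = (1/(-32567 + 49370) - 15076)*((½)*(-57) + 4070) = (1/16803 - 15076)*(-57/2 + 4070) = (1/16803 - 15076)*(8083/2) = -253322027/16803*8083/2 = -2047601944241/33606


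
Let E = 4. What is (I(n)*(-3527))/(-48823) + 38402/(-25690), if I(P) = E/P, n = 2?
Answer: -120977399/89590205 ≈ -1.3503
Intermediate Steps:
I(P) = 4/P
(I(n)*(-3527))/(-48823) + 38402/(-25690) = ((4/2)*(-3527))/(-48823) + 38402/(-25690) = ((4*(½))*(-3527))*(-1/48823) + 38402*(-1/25690) = (2*(-3527))*(-1/48823) - 2743/1835 = -7054*(-1/48823) - 2743/1835 = 7054/48823 - 2743/1835 = -120977399/89590205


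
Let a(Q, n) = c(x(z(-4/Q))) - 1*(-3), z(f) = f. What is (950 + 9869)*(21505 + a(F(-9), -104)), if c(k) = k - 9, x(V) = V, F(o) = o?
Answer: 2093422405/9 ≈ 2.3260e+8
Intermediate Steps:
c(k) = -9 + k
a(Q, n) = -6 - 4/Q (a(Q, n) = (-9 - 4/Q) - 1*(-3) = (-9 - 4/Q) + 3 = -6 - 4/Q)
(950 + 9869)*(21505 + a(F(-9), -104)) = (950 + 9869)*(21505 + (-6 - 4/(-9))) = 10819*(21505 + (-6 - 4*(-⅑))) = 10819*(21505 + (-6 + 4/9)) = 10819*(21505 - 50/9) = 10819*(193495/9) = 2093422405/9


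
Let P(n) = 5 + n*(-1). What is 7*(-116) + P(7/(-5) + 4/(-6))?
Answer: -12074/15 ≈ -804.93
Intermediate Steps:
P(n) = 5 - n
7*(-116) + P(7/(-5) + 4/(-6)) = 7*(-116) + (5 - (7/(-5) + 4/(-6))) = -812 + (5 - (7*(-1/5) + 4*(-1/6))) = -812 + (5 - (-7/5 - 2/3)) = -812 + (5 - 1*(-31/15)) = -812 + (5 + 31/15) = -812 + 106/15 = -12074/15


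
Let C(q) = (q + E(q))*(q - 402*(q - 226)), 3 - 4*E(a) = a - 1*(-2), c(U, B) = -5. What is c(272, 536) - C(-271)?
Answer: 40503164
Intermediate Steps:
E(a) = 1/4 - a/4 (E(a) = 3/4 - (a - 1*(-2))/4 = 3/4 - (a + 2)/4 = 3/4 - (2 + a)/4 = 3/4 + (-1/2 - a/4) = 1/4 - a/4)
C(q) = (90852 - 401*q)*(1/4 + 3*q/4) (C(q) = (q + (1/4 - q/4))*(q - 402*(q - 226)) = (1/4 + 3*q/4)*(q - 402*(-226 + q)) = (1/4 + 3*q/4)*(q + (90852 - 402*q)) = (1/4 + 3*q/4)*(90852 - 401*q) = (90852 - 401*q)*(1/4 + 3*q/4))
c(272, 536) - C(-271) = -5 - (22713 - 1203/4*(-271)**2 + (272155/4)*(-271)) = -5 - (22713 - 1203/4*73441 - 73754005/4) = -5 - (22713 - 88349523/4 - 73754005/4) = -5 - 1*(-40503169) = -5 + 40503169 = 40503164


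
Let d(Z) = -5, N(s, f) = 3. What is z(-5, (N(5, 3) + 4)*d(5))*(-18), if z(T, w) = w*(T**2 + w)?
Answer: -6300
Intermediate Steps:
z(T, w) = w*(w + T**2)
z(-5, (N(5, 3) + 4)*d(5))*(-18) = (((3 + 4)*(-5))*((3 + 4)*(-5) + (-5)**2))*(-18) = ((7*(-5))*(7*(-5) + 25))*(-18) = -35*(-35 + 25)*(-18) = -35*(-10)*(-18) = 350*(-18) = -6300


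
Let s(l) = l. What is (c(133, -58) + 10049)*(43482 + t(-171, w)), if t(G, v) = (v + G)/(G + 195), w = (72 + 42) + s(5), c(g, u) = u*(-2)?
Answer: 2651835035/6 ≈ 4.4197e+8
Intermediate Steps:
c(g, u) = -2*u
w = 119 (w = (72 + 42) + 5 = 114 + 5 = 119)
t(G, v) = (G + v)/(195 + G)
(c(133, -58) + 10049)*(43482 + t(-171, w)) = (-2*(-58) + 10049)*(43482 + (-171 + 119)/(195 - 171)) = (116 + 10049)*(43482 - 52/24) = 10165*(43482 + (1/24)*(-52)) = 10165*(43482 - 13/6) = 10165*(260879/6) = 2651835035/6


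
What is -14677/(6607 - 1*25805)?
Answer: 14677/19198 ≈ 0.76451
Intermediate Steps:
-14677/(6607 - 1*25805) = -14677/(6607 - 25805) = -14677/(-19198) = -14677*(-1/19198) = 14677/19198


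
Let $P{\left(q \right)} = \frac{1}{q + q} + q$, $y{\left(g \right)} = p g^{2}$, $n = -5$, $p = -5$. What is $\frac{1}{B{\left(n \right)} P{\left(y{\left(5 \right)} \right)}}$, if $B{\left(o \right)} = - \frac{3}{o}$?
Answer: $- \frac{1250}{93753} \approx -0.013333$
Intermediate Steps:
$y{\left(g \right)} = - 5 g^{2}$
$P{\left(q \right)} = q + \frac{1}{2 q}$ ($P{\left(q \right)} = \frac{1}{2 q} + q = q + \frac{1}{2 q}$)
$\frac{1}{B{\left(n \right)} P{\left(y{\left(5 \right)} \right)}} = \frac{1}{- \frac{3}{-5} \left(- 5 \cdot 5^{2} + \frac{1}{2 \left(- 5 \cdot 5^{2}\right)}\right)} = \frac{1}{\left(-3\right) \left(- \frac{1}{5}\right) \left(\left(-5\right) 25 + \frac{1}{2 \left(\left(-5\right) 25\right)}\right)} = \frac{1}{\frac{3}{5} \left(-125 + \frac{1}{2 \left(-125\right)}\right)} = \frac{1}{\frac{3}{5} \left(-125 + \frac{1}{2} \left(- \frac{1}{125}\right)\right)} = \frac{1}{\frac{3}{5} \left(-125 - \frac{1}{250}\right)} = \frac{1}{\frac{3}{5} \left(- \frac{31251}{250}\right)} = \frac{1}{- \frac{93753}{1250}} = - \frac{1250}{93753}$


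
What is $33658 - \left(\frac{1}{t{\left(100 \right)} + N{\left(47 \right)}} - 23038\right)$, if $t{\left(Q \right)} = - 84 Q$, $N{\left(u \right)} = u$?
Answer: $\frac{473581689}{8353} \approx 56696.0$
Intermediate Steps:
$33658 - \left(\frac{1}{t{\left(100 \right)} + N{\left(47 \right)}} - 23038\right) = 33658 - \left(\frac{1}{\left(-84\right) 100 + 47} - 23038\right) = 33658 - \left(\frac{1}{-8400 + 47} - 23038\right) = 33658 - \left(\frac{1}{-8353} - 23038\right) = 33658 - \left(- \frac{1}{8353} - 23038\right) = 33658 - - \frac{192436415}{8353} = 33658 + \frac{192436415}{8353} = \frac{473581689}{8353}$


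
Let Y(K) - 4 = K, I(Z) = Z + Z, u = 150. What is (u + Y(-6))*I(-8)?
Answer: -2368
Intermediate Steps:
I(Z) = 2*Z
Y(K) = 4 + K
(u + Y(-6))*I(-8) = (150 + (4 - 6))*(2*(-8)) = (150 - 2)*(-16) = 148*(-16) = -2368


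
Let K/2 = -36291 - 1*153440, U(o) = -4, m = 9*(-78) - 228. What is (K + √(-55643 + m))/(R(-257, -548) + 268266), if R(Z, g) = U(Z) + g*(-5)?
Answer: -189731/135501 + I*√56573/271002 ≈ -1.4002 + 0.00087767*I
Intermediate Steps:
m = -930 (m = -702 - 228 = -930)
K = -379462 (K = 2*(-36291 - 1*153440) = 2*(-36291 - 153440) = 2*(-189731) = -379462)
R(Z, g) = -4 - 5*g (R(Z, g) = -4 + g*(-5) = -4 - 5*g)
(K + √(-55643 + m))/(R(-257, -548) + 268266) = (-379462 + √(-55643 - 930))/((-4 - 5*(-548)) + 268266) = (-379462 + √(-56573))/((-4 + 2740) + 268266) = (-379462 + I*√56573)/(2736 + 268266) = (-379462 + I*√56573)/271002 = (-379462 + I*√56573)*(1/271002) = -189731/135501 + I*√56573/271002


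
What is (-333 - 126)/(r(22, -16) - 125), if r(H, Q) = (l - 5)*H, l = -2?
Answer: 51/31 ≈ 1.6452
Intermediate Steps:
r(H, Q) = -7*H (r(H, Q) = (-2 - 5)*H = -7*H)
(-333 - 126)/(r(22, -16) - 125) = (-333 - 126)/(-7*22 - 125) = -459/(-154 - 125) = -459/(-279) = -459*(-1/279) = 51/31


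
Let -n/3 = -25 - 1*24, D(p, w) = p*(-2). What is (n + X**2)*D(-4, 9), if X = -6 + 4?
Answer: 1208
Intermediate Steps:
D(p, w) = -2*p
X = -2
n = 147 (n = -3*(-25 - 1*24) = -3*(-25 - 24) = -3*(-49) = 147)
(n + X**2)*D(-4, 9) = (147 + (-2)**2)*(-2*(-4)) = (147 + 4)*8 = 151*8 = 1208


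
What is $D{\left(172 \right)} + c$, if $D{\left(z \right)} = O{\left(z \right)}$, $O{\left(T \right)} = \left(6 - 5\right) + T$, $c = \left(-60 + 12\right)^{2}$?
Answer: $2477$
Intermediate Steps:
$c = 2304$ ($c = \left(-48\right)^{2} = 2304$)
$O{\left(T \right)} = 1 + T$
$D{\left(z \right)} = 1 + z$
$D{\left(172 \right)} + c = \left(1 + 172\right) + 2304 = 173 + 2304 = 2477$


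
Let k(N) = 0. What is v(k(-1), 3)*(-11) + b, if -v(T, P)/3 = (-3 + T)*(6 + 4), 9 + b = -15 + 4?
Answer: -1010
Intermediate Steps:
b = -20 (b = -9 + (-15 + 4) = -9 - 11 = -20)
v(T, P) = 90 - 30*T (v(T, P) = -3*(-3 + T)*(6 + 4) = -3*(-3 + T)*10 = -3*(-30 + 10*T) = 90 - 30*T)
v(k(-1), 3)*(-11) + b = (90 - 30*0)*(-11) - 20 = (90 + 0)*(-11) - 20 = 90*(-11) - 20 = -990 - 20 = -1010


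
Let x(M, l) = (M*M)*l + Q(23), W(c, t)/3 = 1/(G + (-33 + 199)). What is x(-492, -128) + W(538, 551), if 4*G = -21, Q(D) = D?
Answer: -19922820655/643 ≈ -3.0984e+7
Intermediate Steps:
G = -21/4 (G = (1/4)*(-21) = -21/4 ≈ -5.2500)
W(c, t) = 12/643 (W(c, t) = 3/(-21/4 + (-33 + 199)) = 3/(-21/4 + 166) = 3/(643/4) = 3*(4/643) = 12/643)
x(M, l) = 23 + l*M**2 (x(M, l) = (M*M)*l + 23 = M**2*l + 23 = l*M**2 + 23 = 23 + l*M**2)
x(-492, -128) + W(538, 551) = (23 - 128*(-492)**2) + 12/643 = (23 - 128*242064) + 12/643 = (23 - 30984192) + 12/643 = -30984169 + 12/643 = -19922820655/643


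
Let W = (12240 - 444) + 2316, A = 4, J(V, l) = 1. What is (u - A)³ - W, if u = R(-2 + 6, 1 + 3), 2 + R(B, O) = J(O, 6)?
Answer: -14237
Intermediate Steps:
R(B, O) = -1 (R(B, O) = -2 + 1 = -1)
u = -1
W = 14112 (W = 11796 + 2316 = 14112)
(u - A)³ - W = (-1 - 1*4)³ - 1*14112 = (-1 - 4)³ - 14112 = (-5)³ - 14112 = -125 - 14112 = -14237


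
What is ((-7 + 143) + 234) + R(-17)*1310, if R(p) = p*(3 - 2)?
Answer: -21900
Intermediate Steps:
R(p) = p (R(p) = p*1 = p)
((-7 + 143) + 234) + R(-17)*1310 = ((-7 + 143) + 234) - 17*1310 = (136 + 234) - 22270 = 370 - 22270 = -21900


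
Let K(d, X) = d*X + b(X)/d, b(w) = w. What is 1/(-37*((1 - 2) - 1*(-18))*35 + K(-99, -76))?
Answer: -99/1434533 ≈ -6.9012e-5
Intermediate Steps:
K(d, X) = X*d + X/d (K(d, X) = d*X + X/d = X*d + X/d)
1/(-37*((1 - 2) - 1*(-18))*35 + K(-99, -76)) = 1/(-37*((1 - 2) - 1*(-18))*35 + (-76*(-99) - 76/(-99))) = 1/(-37*(-1 + 18)*35 + (7524 - 76*(-1/99))) = 1/(-37*17*35 + (7524 + 76/99)) = 1/(-629*35 + 744952/99) = 1/(-22015 + 744952/99) = 1/(-1434533/99) = -99/1434533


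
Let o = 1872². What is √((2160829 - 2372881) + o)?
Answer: 2*√823083 ≈ 1814.5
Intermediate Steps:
o = 3504384
√((2160829 - 2372881) + o) = √((2160829 - 2372881) + 3504384) = √(-212052 + 3504384) = √3292332 = 2*√823083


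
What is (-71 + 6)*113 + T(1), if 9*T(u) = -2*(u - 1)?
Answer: -7345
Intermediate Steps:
T(u) = 2/9 - 2*u/9 (T(u) = (-2*(u - 1))/9 = (-2*(-1 + u))/9 = (2 - 2*u)/9 = 2/9 - 2*u/9)
(-71 + 6)*113 + T(1) = (-71 + 6)*113 + (2/9 - 2/9*1) = -65*113 + (2/9 - 2/9) = -7345 + 0 = -7345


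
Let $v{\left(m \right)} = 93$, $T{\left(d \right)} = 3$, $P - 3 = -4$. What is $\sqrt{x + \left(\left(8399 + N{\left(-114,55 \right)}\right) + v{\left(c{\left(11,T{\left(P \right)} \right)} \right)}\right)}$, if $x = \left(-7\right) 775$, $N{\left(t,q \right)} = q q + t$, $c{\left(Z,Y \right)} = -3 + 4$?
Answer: $7 \sqrt{122} \approx 77.318$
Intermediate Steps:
$P = -1$ ($P = 3 - 4 = -1$)
$c{\left(Z,Y \right)} = 1$
$N{\left(t,q \right)} = t + q^{2}$ ($N{\left(t,q \right)} = q^{2} + t = t + q^{2}$)
$x = -5425$
$\sqrt{x + \left(\left(8399 + N{\left(-114,55 \right)}\right) + v{\left(c{\left(11,T{\left(P \right)} \right)} \right)}\right)} = \sqrt{-5425 + \left(\left(8399 - \left(114 - 55^{2}\right)\right) + 93\right)} = \sqrt{-5425 + \left(\left(8399 + \left(-114 + 3025\right)\right) + 93\right)} = \sqrt{-5425 + \left(\left(8399 + 2911\right) + 93\right)} = \sqrt{-5425 + \left(11310 + 93\right)} = \sqrt{-5425 + 11403} = \sqrt{5978} = 7 \sqrt{122}$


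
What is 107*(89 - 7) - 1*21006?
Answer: -12232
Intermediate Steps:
107*(89 - 7) - 1*21006 = 107*82 - 21006 = 8774 - 21006 = -12232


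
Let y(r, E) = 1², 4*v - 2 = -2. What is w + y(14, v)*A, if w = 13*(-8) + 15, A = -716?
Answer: -805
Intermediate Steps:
v = 0 (v = ½ + (¼)*(-2) = ½ - ½ = 0)
y(r, E) = 1
w = -89 (w = -104 + 15 = -89)
w + y(14, v)*A = -89 + 1*(-716) = -89 - 716 = -805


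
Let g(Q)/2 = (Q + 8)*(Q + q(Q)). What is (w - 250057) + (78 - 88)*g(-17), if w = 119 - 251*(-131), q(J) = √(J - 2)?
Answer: -220117 + 180*I*√19 ≈ -2.2012e+5 + 784.6*I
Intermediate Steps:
q(J) = √(-2 + J)
g(Q) = 2*(8 + Q)*(Q + √(-2 + Q)) (g(Q) = 2*((Q + 8)*(Q + √(-2 + Q))) = 2*((8 + Q)*(Q + √(-2 + Q))) = 2*(8 + Q)*(Q + √(-2 + Q)))
w = 33000 (w = 119 + 32881 = 33000)
(w - 250057) + (78 - 88)*g(-17) = (33000 - 250057) + (78 - 88)*(2*(-17)² + 16*(-17) + 16*√(-2 - 17) + 2*(-17)*√(-2 - 17)) = -217057 - 10*(2*289 - 272 + 16*√(-19) + 2*(-17)*√(-19)) = -217057 - 10*(578 - 272 + 16*(I*√19) + 2*(-17)*(I*√19)) = -217057 - 10*(578 - 272 + 16*I*√19 - 34*I*√19) = -217057 - 10*(306 - 18*I*√19) = -217057 + (-3060 + 180*I*√19) = -220117 + 180*I*√19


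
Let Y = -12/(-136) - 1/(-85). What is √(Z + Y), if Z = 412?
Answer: √41210/10 ≈ 20.300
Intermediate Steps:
Y = ⅒ (Y = -12*(-1/136) - 1*(-1/85) = 3/34 + 1/85 = ⅒ ≈ 0.10000)
√(Z + Y) = √(412 + ⅒) = √(4121/10) = √41210/10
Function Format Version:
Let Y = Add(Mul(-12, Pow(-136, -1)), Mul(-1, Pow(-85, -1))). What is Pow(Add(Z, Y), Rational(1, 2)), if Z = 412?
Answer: Mul(Rational(1, 10), Pow(41210, Rational(1, 2))) ≈ 20.300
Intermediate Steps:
Y = Rational(1, 10) (Y = Add(Mul(-12, Rational(-1, 136)), Mul(-1, Rational(-1, 85))) = Add(Rational(3, 34), Rational(1, 85)) = Rational(1, 10) ≈ 0.10000)
Pow(Add(Z, Y), Rational(1, 2)) = Pow(Add(412, Rational(1, 10)), Rational(1, 2)) = Pow(Rational(4121, 10), Rational(1, 2)) = Mul(Rational(1, 10), Pow(41210, Rational(1, 2)))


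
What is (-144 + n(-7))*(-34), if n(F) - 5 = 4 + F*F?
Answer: 2924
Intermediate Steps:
n(F) = 9 + F² (n(F) = 5 + (4 + F*F) = 5 + (4 + F²) = 9 + F²)
(-144 + n(-7))*(-34) = (-144 + (9 + (-7)²))*(-34) = (-144 + (9 + 49))*(-34) = (-144 + 58)*(-34) = -86*(-34) = 2924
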